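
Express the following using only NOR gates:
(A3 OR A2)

((A3 NOR A2) NOR (A3 NOR A2))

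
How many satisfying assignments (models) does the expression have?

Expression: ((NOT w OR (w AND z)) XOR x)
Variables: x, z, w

Satisfying assignments: (0,0,0), (0,1,0), (0,1,1), (1,0,1)
Count: 4 out of 8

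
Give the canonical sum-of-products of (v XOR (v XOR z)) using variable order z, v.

Σm(2, 3) = (z AND NOT v) OR (z AND v)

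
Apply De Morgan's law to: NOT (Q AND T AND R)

NOT Q OR NOT T OR NOT R
De Morgan's: NOT(AND of terms) = OR of negations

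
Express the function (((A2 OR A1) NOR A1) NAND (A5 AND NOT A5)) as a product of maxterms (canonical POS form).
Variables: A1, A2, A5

ΠM() = TRUE (no maxterms)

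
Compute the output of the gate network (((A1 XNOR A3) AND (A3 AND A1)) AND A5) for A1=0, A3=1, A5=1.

Substituting: (((0 XNOR 1) AND (1 AND 0)) AND 1)
= 0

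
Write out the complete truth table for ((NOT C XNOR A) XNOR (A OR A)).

A | C | Output
--------------
0 | 0 | 1
0 | 1 | 0
1 | 0 | 1
1 | 1 | 0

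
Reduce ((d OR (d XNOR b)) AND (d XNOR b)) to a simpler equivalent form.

By absorption (E AND (E OR v) = E):
= (d XNOR b)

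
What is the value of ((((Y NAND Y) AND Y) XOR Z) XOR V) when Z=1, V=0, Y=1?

Substituting: ((((1 NAND 1) AND 1) XOR 1) XOR 0)
= 1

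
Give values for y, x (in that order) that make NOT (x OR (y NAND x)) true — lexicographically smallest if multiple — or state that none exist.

UNSATISFIABLE - no assignment makes this expression true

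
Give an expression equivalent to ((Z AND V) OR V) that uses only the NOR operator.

((((Z NOR Z) NOR (V NOR V)) NOR V) NOR (((Z NOR Z) NOR (V NOR V)) NOR V))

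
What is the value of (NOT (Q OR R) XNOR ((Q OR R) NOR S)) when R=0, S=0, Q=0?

Substituting: (NOT (0 OR 0) XNOR ((0 OR 0) NOR 0))
= 1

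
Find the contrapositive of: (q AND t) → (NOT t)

Contrapositive: t → NOT (q AND t)
Note: A statement and its contrapositive are logically equivalent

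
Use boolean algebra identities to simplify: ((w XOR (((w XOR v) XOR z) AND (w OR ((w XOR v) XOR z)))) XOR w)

By XOR self-cancellation ((E XOR v) XOR v = E) then absorption (E AND (E OR v) = E):
= ((w XOR v) XOR z)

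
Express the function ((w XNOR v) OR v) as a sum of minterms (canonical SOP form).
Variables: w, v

Σm(0, 1, 3) = (NOT w AND NOT v) OR (NOT w AND v) OR (w AND v)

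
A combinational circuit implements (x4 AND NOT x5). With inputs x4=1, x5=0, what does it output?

Substituting: (1 AND NOT 0)
= 1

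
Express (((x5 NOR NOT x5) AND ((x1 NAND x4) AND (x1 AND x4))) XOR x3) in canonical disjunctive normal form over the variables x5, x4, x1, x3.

(NOT x5 AND NOT x4 AND NOT x1 AND x3) OR (NOT x5 AND NOT x4 AND x1 AND x3) OR (NOT x5 AND x4 AND NOT x1 AND x3) OR (NOT x5 AND x4 AND x1 AND x3) OR (x5 AND NOT x4 AND NOT x1 AND x3) OR (x5 AND NOT x4 AND x1 AND x3) OR (x5 AND x4 AND NOT x1 AND x3) OR (x5 AND x4 AND x1 AND x3)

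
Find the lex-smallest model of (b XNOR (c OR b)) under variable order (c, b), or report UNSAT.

c=0, b=0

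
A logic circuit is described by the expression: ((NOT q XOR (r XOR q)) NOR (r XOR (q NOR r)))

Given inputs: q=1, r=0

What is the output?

Substituting: ((NOT 1 XOR (0 XOR 1)) NOR (0 XOR (1 NOR 0)))
= 0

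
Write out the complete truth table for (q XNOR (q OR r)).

r | q | Output
--------------
0 | 0 | 1
0 | 1 | 1
1 | 0 | 0
1 | 1 | 1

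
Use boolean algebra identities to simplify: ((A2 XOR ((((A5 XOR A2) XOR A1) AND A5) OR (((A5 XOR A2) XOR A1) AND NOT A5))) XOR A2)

By XOR self-cancellation ((E XOR v) XOR v = E) then distribution ((E AND v) OR (E AND NOT v) = E):
= ((A5 XOR A2) XOR A1)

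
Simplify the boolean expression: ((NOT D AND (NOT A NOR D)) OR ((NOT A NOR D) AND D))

By distribution ((E AND v) OR (E AND NOT v) = E):
= (NOT A NOR D)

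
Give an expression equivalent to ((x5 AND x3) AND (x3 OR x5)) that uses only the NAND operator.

((((x5 NAND x3) NAND (x5 NAND x3)) NAND ((x3 NAND x3) NAND (x5 NAND x5))) NAND (((x5 NAND x3) NAND (x5 NAND x3)) NAND ((x3 NAND x3) NAND (x5 NAND x5))))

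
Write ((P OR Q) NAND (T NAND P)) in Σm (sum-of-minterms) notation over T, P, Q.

Σm(0, 4, 6, 7) = (NOT T AND NOT P AND NOT Q) OR (T AND NOT P AND NOT Q) OR (T AND P AND NOT Q) OR (T AND P AND Q)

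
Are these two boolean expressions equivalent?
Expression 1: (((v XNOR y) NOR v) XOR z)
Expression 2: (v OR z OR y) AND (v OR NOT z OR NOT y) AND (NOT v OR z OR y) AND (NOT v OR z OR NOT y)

Yes, they are equivalent — the two output columns agree on all 8 assignments:
v | z | y | Expression 1 | Expression 2
---------------------------------------
0 | 0 | 0 | 0 | 0
0 | 0 | 1 | 1 | 1
0 | 1 | 0 | 1 | 1
0 | 1 | 1 | 0 | 0
1 | 0 | 0 | 0 | 0
1 | 0 | 1 | 0 | 0
1 | 1 | 0 | 1 | 1
1 | 1 | 1 | 1 | 1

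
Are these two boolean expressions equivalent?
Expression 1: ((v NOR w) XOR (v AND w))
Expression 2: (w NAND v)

No. Counterexample: with w=0, v=1, Expression 1 = 0 but Expression 2 = 1.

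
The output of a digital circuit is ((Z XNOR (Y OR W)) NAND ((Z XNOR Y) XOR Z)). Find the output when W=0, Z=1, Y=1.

Substituting: ((1 XNOR (1 OR 0)) NAND ((1 XNOR 1) XOR 1))
= 1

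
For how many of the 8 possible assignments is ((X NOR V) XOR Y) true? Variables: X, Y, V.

Satisfying assignments: (0,0,0), (0,1,1), (1,1,0), (1,1,1)
Count: 4 out of 8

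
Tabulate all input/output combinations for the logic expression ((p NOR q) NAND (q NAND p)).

q | p | Output
--------------
0 | 0 | 0
0 | 1 | 1
1 | 0 | 1
1 | 1 | 1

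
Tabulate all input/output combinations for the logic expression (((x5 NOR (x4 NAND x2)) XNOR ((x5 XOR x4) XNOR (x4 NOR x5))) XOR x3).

x3 | x4 | x2 | x5 | Output
--------------------------
0 | 0 | 0 | 0 | 1
0 | 0 | 0 | 1 | 1
0 | 0 | 1 | 0 | 1
0 | 0 | 1 | 1 | 1
0 | 1 | 0 | 0 | 1
0 | 1 | 0 | 1 | 0
0 | 1 | 1 | 0 | 0
0 | 1 | 1 | 1 | 0
1 | 0 | 0 | 0 | 0
1 | 0 | 0 | 1 | 0
1 | 0 | 1 | 0 | 0
1 | 0 | 1 | 1 | 0
1 | 1 | 0 | 0 | 0
1 | 1 | 0 | 1 | 1
1 | 1 | 1 | 0 | 1
1 | 1 | 1 | 1 | 1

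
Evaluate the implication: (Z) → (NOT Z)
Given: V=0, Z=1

Antecedent (Z) = 1; consequent (NOT Z) = 0.
1 → 0 = 0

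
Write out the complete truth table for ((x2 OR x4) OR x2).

x2 | x4 | Output
----------------
0 | 0 | 0
0 | 1 | 1
1 | 0 | 1
1 | 1 | 1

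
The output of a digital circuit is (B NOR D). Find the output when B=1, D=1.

Substituting: (1 NOR 1)
= 0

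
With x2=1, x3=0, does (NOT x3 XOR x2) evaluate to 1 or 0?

Substituting: (NOT 0 XOR 1)
= 0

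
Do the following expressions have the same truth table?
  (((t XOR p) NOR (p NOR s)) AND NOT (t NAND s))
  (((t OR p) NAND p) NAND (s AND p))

No. Counterexample: with t=0, p=0, s=0, Expression 1 = 0 but Expression 2 = 1.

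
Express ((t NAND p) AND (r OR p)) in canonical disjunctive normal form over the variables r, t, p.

(NOT r AND NOT t AND p) OR (r AND NOT t AND NOT p) OR (r AND NOT t AND p) OR (r AND t AND NOT p)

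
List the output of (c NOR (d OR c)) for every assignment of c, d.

c | d | Output
--------------
0 | 0 | 1
0 | 1 | 0
1 | 0 | 0
1 | 1 | 0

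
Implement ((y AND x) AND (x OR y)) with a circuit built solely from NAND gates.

((((y NAND x) NAND (y NAND x)) NAND ((x NAND x) NAND (y NAND y))) NAND (((y NAND x) NAND (y NAND x)) NAND ((x NAND x) NAND (y NAND y))))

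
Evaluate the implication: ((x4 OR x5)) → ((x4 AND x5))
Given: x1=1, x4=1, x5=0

Antecedent ((x4 OR x5)) = 1; consequent ((x4 AND x5)) = 0.
1 → 0 = 0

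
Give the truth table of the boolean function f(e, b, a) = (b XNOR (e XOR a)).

e | b | a | Output
------------------
0 | 0 | 0 | 1
0 | 0 | 1 | 0
0 | 1 | 0 | 0
0 | 1 | 1 | 1
1 | 0 | 0 | 0
1 | 0 | 1 | 1
1 | 1 | 0 | 1
1 | 1 | 1 | 0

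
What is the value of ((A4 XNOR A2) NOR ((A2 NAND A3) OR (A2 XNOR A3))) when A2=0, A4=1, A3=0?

Substituting: ((1 XNOR 0) NOR ((0 NAND 0) OR (0 XNOR 0)))
= 0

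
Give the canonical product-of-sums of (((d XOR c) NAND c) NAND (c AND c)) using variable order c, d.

ΠM(3) = (NOT c OR NOT d)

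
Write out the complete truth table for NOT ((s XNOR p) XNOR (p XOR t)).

p | t | s | Output
------------------
0 | 0 | 0 | 1
0 | 0 | 1 | 0
0 | 1 | 0 | 0
0 | 1 | 1 | 1
1 | 0 | 0 | 1
1 | 0 | 1 | 0
1 | 1 | 0 | 0
1 | 1 | 1 | 1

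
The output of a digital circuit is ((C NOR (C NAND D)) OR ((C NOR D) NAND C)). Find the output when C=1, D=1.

Substituting: ((1 NOR (1 NAND 1)) OR ((1 NOR 1) NAND 1))
= 1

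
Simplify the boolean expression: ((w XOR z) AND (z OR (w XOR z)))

By absorption (E AND (E OR v) = E):
= (w XOR z)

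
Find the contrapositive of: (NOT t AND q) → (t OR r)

Contrapositive: NOT (t OR r) → NOT (NOT t AND q)
Note: A statement and its contrapositive are logically equivalent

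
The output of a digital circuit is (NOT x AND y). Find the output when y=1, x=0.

Substituting: (NOT 0 AND 1)
= 1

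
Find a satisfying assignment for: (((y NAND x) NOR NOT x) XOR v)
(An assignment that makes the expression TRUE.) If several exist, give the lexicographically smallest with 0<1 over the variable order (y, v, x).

y=0, v=1, x=0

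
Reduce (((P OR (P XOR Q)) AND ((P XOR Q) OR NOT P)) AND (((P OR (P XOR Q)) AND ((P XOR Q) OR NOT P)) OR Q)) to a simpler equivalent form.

By absorption (E AND (E OR v) = E) then distribution ((E OR v) AND (E OR NOT v) = E):
= (P XOR Q)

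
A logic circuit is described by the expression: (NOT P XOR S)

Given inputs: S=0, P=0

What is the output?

Substituting: (NOT 0 XOR 0)
= 1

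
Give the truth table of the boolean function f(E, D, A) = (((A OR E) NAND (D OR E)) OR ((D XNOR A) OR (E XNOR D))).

E | D | A | Output
------------------
0 | 0 | 0 | 1
0 | 0 | 1 | 1
0 | 1 | 0 | 1
0 | 1 | 1 | 1
1 | 0 | 0 | 1
1 | 0 | 1 | 0
1 | 1 | 0 | 1
1 | 1 | 1 | 1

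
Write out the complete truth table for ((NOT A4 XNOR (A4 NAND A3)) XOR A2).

A3 | A2 | A4 | Output
---------------------
0 | 0 | 0 | 1
0 | 0 | 1 | 0
0 | 1 | 0 | 0
0 | 1 | 1 | 1
1 | 0 | 0 | 1
1 | 0 | 1 | 1
1 | 1 | 0 | 0
1 | 1 | 1 | 0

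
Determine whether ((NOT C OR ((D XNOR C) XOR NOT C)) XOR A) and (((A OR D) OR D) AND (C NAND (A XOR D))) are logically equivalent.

No. Counterexample: with D=0, A=0, C=0, Expression 1 = 1 but Expression 2 = 0.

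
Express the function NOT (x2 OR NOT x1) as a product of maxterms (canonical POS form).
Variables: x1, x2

ΠM(0, 1, 3) = (x1 OR x2) AND (x1 OR NOT x2) AND (NOT x1 OR NOT x2)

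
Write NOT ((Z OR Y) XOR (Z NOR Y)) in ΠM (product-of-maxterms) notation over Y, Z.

ΠM(0, 1, 2, 3) = (Y OR Z) AND (Y OR NOT Z) AND (NOT Y OR Z) AND (NOT Y OR NOT Z)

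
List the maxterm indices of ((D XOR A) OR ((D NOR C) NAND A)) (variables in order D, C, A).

ΠM() = TRUE (no maxterms)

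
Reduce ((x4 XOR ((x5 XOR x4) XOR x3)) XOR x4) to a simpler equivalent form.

By XOR self-cancellation ((E XOR v) XOR v = E):
= ((x5 XOR x4) XOR x3)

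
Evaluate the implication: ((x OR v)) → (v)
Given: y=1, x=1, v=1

Antecedent ((x OR v)) = 1; consequent (v) = 1.
1 → 1 = 1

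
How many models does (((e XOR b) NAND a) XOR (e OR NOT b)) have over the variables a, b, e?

Satisfying assignments: (0,1,0), (1,0,1)
Count: 2 out of 8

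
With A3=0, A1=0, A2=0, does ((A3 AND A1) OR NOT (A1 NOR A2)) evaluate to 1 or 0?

Substituting: ((0 AND 0) OR NOT (0 NOR 0))
= 0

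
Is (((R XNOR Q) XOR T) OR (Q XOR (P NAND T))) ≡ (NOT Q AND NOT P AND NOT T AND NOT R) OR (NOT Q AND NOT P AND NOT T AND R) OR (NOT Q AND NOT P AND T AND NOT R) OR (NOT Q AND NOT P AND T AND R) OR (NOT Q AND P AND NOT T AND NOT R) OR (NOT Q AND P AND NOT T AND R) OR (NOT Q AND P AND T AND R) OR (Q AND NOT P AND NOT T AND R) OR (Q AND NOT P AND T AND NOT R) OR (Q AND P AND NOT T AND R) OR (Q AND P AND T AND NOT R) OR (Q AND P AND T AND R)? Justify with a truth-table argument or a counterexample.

Yes, they are equivalent — the two output columns agree on all 16 assignments:
Q | P | T | R | Expression 1 | Expression 2
-------------------------------------------
0 | 0 | 0 | 0 | 1 | 1
0 | 0 | 0 | 1 | 1 | 1
0 | 0 | 1 | 0 | 1 | 1
0 | 0 | 1 | 1 | 1 | 1
0 | 1 | 0 | 0 | 1 | 1
0 | 1 | 0 | 1 | 1 | 1
0 | 1 | 1 | 0 | 0 | 0
0 | 1 | 1 | 1 | 1 | 1
1 | 0 | 0 | 0 | 0 | 0
1 | 0 | 0 | 1 | 1 | 1
1 | 0 | 1 | 0 | 1 | 1
1 | 0 | 1 | 1 | 0 | 0
1 | 1 | 0 | 0 | 0 | 0
1 | 1 | 0 | 1 | 1 | 1
1 | 1 | 1 | 0 | 1 | 1
1 | 1 | 1 | 1 | 1 | 1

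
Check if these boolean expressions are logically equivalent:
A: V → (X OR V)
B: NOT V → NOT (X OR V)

No, Inverse is not equivalent to original (counterexample: X=1, V=0)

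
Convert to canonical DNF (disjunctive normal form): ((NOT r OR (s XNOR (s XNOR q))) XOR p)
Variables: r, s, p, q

(NOT r AND NOT s AND NOT p AND NOT q) OR (NOT r AND NOT s AND NOT p AND q) OR (NOT r AND s AND NOT p AND NOT q) OR (NOT r AND s AND NOT p AND q) OR (r AND NOT s AND NOT p AND q) OR (r AND NOT s AND p AND NOT q) OR (r AND s AND NOT p AND q) OR (r AND s AND p AND NOT q)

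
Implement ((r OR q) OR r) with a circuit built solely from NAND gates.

((((r NAND r) NAND (q NAND q)) NAND ((r NAND r) NAND (q NAND q))) NAND (r NAND r))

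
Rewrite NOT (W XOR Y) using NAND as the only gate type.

(((W NAND (W NAND Y)) NAND (Y NAND (W NAND Y))) NAND ((W NAND (W NAND Y)) NAND (Y NAND (W NAND Y))))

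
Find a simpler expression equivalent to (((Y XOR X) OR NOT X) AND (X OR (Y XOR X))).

By distribution ((E OR v) AND (E OR NOT v) = E):
= (Y XOR X)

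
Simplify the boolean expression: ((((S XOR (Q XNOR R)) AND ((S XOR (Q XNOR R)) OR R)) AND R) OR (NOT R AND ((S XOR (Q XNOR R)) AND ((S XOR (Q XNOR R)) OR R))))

By distribution ((E AND v) OR (E AND NOT v) = E) then absorption (E AND (E OR v) = E):
= (S XOR (Q XNOR R))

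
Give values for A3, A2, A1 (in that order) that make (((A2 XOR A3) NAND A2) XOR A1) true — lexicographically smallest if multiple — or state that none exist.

A3=0, A2=0, A1=0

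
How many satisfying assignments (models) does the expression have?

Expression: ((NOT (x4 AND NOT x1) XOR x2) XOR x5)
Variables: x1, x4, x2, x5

Satisfying assignments: (0,0,0,0), (0,0,1,1), (0,1,0,1), (0,1,1,0), (1,0,0,0), (1,0,1,1), (1,1,0,0), (1,1,1,1)
Count: 8 out of 16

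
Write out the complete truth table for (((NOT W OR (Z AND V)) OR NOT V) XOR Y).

Y | W | V | Z | Output
----------------------
0 | 0 | 0 | 0 | 1
0 | 0 | 0 | 1 | 1
0 | 0 | 1 | 0 | 1
0 | 0 | 1 | 1 | 1
0 | 1 | 0 | 0 | 1
0 | 1 | 0 | 1 | 1
0 | 1 | 1 | 0 | 0
0 | 1 | 1 | 1 | 1
1 | 0 | 0 | 0 | 0
1 | 0 | 0 | 1 | 0
1 | 0 | 1 | 0 | 0
1 | 0 | 1 | 1 | 0
1 | 1 | 0 | 0 | 0
1 | 1 | 0 | 1 | 0
1 | 1 | 1 | 0 | 1
1 | 1 | 1 | 1 | 0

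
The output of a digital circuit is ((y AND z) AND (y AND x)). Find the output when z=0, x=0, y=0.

Substituting: ((0 AND 0) AND (0 AND 0))
= 0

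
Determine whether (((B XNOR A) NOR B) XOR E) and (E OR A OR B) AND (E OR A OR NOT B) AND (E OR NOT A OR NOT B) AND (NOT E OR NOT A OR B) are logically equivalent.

Yes, they are equivalent — the two output columns agree on all 8 assignments:
E | A | B | Expression 1 | Expression 2
---------------------------------------
0 | 0 | 0 | 0 | 0
0 | 0 | 1 | 0 | 0
0 | 1 | 0 | 1 | 1
0 | 1 | 1 | 0 | 0
1 | 0 | 0 | 1 | 1
1 | 0 | 1 | 1 | 1
1 | 1 | 0 | 0 | 0
1 | 1 | 1 | 1 | 1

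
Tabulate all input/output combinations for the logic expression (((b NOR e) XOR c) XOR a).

e | c | b | a | Output
----------------------
0 | 0 | 0 | 0 | 1
0 | 0 | 0 | 1 | 0
0 | 0 | 1 | 0 | 0
0 | 0 | 1 | 1 | 1
0 | 1 | 0 | 0 | 0
0 | 1 | 0 | 1 | 1
0 | 1 | 1 | 0 | 1
0 | 1 | 1 | 1 | 0
1 | 0 | 0 | 0 | 0
1 | 0 | 0 | 1 | 1
1 | 0 | 1 | 0 | 0
1 | 0 | 1 | 1 | 1
1 | 1 | 0 | 0 | 1
1 | 1 | 0 | 1 | 0
1 | 1 | 1 | 0 | 1
1 | 1 | 1 | 1 | 0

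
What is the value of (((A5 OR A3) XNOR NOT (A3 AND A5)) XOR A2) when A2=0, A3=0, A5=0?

Substituting: (((0 OR 0) XNOR NOT (0 AND 0)) XOR 0)
= 0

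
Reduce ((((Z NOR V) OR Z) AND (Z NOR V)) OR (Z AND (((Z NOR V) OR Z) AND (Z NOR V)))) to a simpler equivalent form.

By absorption (E OR (E AND v) = E) then absorption (E AND (E OR v) = E):
= (Z NOR V)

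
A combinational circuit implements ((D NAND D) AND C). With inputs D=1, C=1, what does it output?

Substituting: ((1 NAND 1) AND 1)
= 0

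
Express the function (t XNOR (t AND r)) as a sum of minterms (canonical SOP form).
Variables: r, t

Σm(0, 2, 3) = (NOT r AND NOT t) OR (r AND NOT t) OR (r AND t)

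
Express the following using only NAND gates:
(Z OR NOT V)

((Z NAND Z) NAND ((V NAND V) NAND (V NAND V)))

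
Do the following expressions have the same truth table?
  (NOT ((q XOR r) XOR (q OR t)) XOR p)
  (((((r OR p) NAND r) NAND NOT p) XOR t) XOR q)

No. Counterexample: with t=0, p=0, q=0, r=0, Expression 1 = 1 but Expression 2 = 0.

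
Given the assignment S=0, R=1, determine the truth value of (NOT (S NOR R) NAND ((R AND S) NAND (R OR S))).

Substituting: (NOT (0 NOR 1) NAND ((1 AND 0) NAND (1 OR 0)))
= 0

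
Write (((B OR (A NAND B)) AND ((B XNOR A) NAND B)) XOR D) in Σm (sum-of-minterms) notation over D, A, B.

Σm(0, 1, 2, 7) = (NOT D AND NOT A AND NOT B) OR (NOT D AND NOT A AND B) OR (NOT D AND A AND NOT B) OR (D AND A AND B)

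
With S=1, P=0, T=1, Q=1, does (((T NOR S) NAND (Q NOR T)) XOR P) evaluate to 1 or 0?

Substituting: (((1 NOR 1) NAND (1 NOR 1)) XOR 0)
= 1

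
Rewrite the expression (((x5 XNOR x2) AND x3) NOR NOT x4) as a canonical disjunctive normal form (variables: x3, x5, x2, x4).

(NOT x3 AND NOT x5 AND NOT x2 AND x4) OR (NOT x3 AND NOT x5 AND x2 AND x4) OR (NOT x3 AND x5 AND NOT x2 AND x4) OR (NOT x3 AND x5 AND x2 AND x4) OR (x3 AND NOT x5 AND x2 AND x4) OR (x3 AND x5 AND NOT x2 AND x4)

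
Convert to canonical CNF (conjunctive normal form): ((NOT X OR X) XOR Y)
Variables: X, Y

(X OR NOT Y) AND (NOT X OR NOT Y)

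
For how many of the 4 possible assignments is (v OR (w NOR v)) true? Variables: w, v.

Satisfying assignments: (0,0), (0,1), (1,1)
Count: 3 out of 4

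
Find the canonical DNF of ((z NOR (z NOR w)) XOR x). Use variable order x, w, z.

(NOT x AND w AND NOT z) OR (x AND NOT w AND NOT z) OR (x AND NOT w AND z) OR (x AND w AND z)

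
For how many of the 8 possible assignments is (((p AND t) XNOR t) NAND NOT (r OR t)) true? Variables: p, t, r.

Satisfying assignments: (0,0,1), (0,1,0), (0,1,1), (1,0,1), (1,1,0), (1,1,1)
Count: 6 out of 8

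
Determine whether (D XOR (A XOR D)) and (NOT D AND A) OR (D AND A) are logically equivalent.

Yes, they are equivalent — the two output columns agree on all 4 assignments:
D | A | Expression 1 | Expression 2
-----------------------------------
0 | 0 | 0 | 0
0 | 1 | 1 | 1
1 | 0 | 0 | 0
1 | 1 | 1 | 1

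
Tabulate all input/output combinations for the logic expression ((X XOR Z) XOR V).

V | Z | X | Output
------------------
0 | 0 | 0 | 0
0 | 0 | 1 | 1
0 | 1 | 0 | 1
0 | 1 | 1 | 0
1 | 0 | 0 | 1
1 | 0 | 1 | 0
1 | 1 | 0 | 0
1 | 1 | 1 | 1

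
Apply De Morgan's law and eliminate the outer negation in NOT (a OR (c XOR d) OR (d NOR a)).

NOT a AND NOT (c XOR d) AND NOT (d NOR a)
De Morgan's: NOT(OR of terms) = AND of negations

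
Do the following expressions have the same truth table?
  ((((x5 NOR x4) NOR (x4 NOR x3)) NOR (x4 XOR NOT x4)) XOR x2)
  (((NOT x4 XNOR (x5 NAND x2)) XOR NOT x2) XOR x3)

No. Counterexample: with x2=0, x3=0, x5=0, x4=1, Expression 1 = 0 but Expression 2 = 1.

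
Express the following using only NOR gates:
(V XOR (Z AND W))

((((V NOR ((Z NOR Z) NOR (W NOR W))) NOR (V NOR ((Z NOR Z) NOR (W NOR W)))) NOR ((V NOR ((Z NOR Z) NOR (W NOR W))) NOR (V NOR ((Z NOR Z) NOR (W NOR W))))) NOR ((((V NOR V) NOR (((Z NOR Z) NOR (W NOR W)) NOR ((Z NOR Z) NOR (W NOR W)))) NOR ((V NOR V) NOR (((Z NOR Z) NOR (W NOR W)) NOR ((Z NOR Z) NOR (W NOR W))))) NOR (((V NOR V) NOR (((Z NOR Z) NOR (W NOR W)) NOR ((Z NOR Z) NOR (W NOR W)))) NOR ((V NOR V) NOR (((Z NOR Z) NOR (W NOR W)) NOR ((Z NOR Z) NOR (W NOR W)))))))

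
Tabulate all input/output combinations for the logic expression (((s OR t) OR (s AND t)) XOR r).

s | r | t | Output
------------------
0 | 0 | 0 | 0
0 | 0 | 1 | 1
0 | 1 | 0 | 1
0 | 1 | 1 | 0
1 | 0 | 0 | 1
1 | 0 | 1 | 1
1 | 1 | 0 | 0
1 | 1 | 1 | 0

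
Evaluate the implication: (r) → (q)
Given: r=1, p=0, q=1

Antecedent (r) = 1; consequent (q) = 1.
1 → 1 = 1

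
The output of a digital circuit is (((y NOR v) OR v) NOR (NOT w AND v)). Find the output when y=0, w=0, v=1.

Substituting: (((0 NOR 1) OR 1) NOR (NOT 0 AND 1))
= 0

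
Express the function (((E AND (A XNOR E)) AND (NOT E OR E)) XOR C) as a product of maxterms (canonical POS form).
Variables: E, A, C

ΠM(0, 2, 4, 7) = (E OR A OR C) AND (E OR NOT A OR C) AND (NOT E OR A OR C) AND (NOT E OR NOT A OR NOT C)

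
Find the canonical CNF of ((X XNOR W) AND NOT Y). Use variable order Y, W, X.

(Y OR W OR NOT X) AND (Y OR NOT W OR X) AND (NOT Y OR W OR X) AND (NOT Y OR W OR NOT X) AND (NOT Y OR NOT W OR X) AND (NOT Y OR NOT W OR NOT X)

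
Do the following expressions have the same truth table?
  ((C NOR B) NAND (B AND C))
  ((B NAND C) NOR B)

No. Counterexample: with B=0, C=0, Expression 1 = 1 but Expression 2 = 0.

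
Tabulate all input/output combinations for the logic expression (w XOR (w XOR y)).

y | w | Output
--------------
0 | 0 | 0
0 | 1 | 0
1 | 0 | 1
1 | 1 | 1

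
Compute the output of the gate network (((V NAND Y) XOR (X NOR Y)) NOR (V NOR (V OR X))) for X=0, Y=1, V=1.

Substituting: (((1 NAND 1) XOR (0 NOR 1)) NOR (1 NOR (1 OR 0)))
= 1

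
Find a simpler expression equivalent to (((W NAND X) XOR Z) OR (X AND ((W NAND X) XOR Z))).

By absorption (E OR (E AND v) = E):
= ((W NAND X) XOR Z)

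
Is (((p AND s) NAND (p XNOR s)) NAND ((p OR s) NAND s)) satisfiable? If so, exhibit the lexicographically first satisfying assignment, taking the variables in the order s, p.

s=1, p=0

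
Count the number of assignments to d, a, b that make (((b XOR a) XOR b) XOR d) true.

Satisfying assignments: (0,1,0), (0,1,1), (1,0,0), (1,0,1)
Count: 4 out of 8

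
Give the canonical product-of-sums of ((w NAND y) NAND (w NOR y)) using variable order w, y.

ΠM(0) = (w OR y)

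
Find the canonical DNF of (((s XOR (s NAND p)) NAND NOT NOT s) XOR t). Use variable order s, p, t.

(NOT s AND NOT p AND NOT t) OR (NOT s AND p AND NOT t) OR (s AND NOT p AND NOT t) OR (s AND p AND t)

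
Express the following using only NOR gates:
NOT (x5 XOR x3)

(((((x5 NOR x3) NOR (x5 NOR x3)) NOR ((x5 NOR x3) NOR (x5 NOR x3))) NOR ((((x5 NOR x5) NOR (x3 NOR x3)) NOR ((x5 NOR x5) NOR (x3 NOR x3))) NOR (((x5 NOR x5) NOR (x3 NOR x3)) NOR ((x5 NOR x5) NOR (x3 NOR x3))))) NOR ((((x5 NOR x3) NOR (x5 NOR x3)) NOR ((x5 NOR x3) NOR (x5 NOR x3))) NOR ((((x5 NOR x5) NOR (x3 NOR x3)) NOR ((x5 NOR x5) NOR (x3 NOR x3))) NOR (((x5 NOR x5) NOR (x3 NOR x3)) NOR ((x5 NOR x5) NOR (x3 NOR x3))))))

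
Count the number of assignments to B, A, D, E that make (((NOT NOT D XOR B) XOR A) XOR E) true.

Satisfying assignments: (0,0,0,1), (0,0,1,0), (0,1,0,0), (0,1,1,1), (1,0,0,0), (1,0,1,1), (1,1,0,1), (1,1,1,0)
Count: 8 out of 16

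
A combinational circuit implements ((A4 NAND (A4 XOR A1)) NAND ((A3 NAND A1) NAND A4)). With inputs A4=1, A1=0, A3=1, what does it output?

Substituting: ((1 NAND (1 XOR 0)) NAND ((1 NAND 0) NAND 1))
= 1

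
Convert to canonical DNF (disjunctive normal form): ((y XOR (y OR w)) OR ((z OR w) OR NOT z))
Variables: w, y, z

(NOT w AND NOT y AND NOT z) OR (NOT w AND NOT y AND z) OR (NOT w AND y AND NOT z) OR (NOT w AND y AND z) OR (w AND NOT y AND NOT z) OR (w AND NOT y AND z) OR (w AND y AND NOT z) OR (w AND y AND z)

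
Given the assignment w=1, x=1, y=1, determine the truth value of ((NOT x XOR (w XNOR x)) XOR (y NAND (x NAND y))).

Substituting: ((NOT 1 XOR (1 XNOR 1)) XOR (1 NAND (1 NAND 1)))
= 0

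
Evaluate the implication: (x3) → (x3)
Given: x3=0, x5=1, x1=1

Antecedent (x3) = 0; consequent (x3) = 0.
0 → 0 = 1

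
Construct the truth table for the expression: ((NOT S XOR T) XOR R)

T | R | S | Output
------------------
0 | 0 | 0 | 1
0 | 0 | 1 | 0
0 | 1 | 0 | 0
0 | 1 | 1 | 1
1 | 0 | 0 | 0
1 | 0 | 1 | 1
1 | 1 | 0 | 1
1 | 1 | 1 | 0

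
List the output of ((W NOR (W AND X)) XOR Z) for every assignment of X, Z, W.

X | Z | W | Output
------------------
0 | 0 | 0 | 1
0 | 0 | 1 | 0
0 | 1 | 0 | 0
0 | 1 | 1 | 1
1 | 0 | 0 | 1
1 | 0 | 1 | 0
1 | 1 | 0 | 0
1 | 1 | 1 | 1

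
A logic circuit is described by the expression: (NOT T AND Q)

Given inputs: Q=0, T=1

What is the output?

Substituting: (NOT 1 AND 0)
= 0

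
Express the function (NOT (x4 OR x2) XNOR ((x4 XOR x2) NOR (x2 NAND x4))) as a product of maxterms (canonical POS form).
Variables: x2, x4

ΠM(0, 3) = (x2 OR x4) AND (NOT x2 OR NOT x4)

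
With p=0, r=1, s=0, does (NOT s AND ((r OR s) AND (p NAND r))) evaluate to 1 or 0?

Substituting: (NOT 0 AND ((1 OR 0) AND (0 NAND 1)))
= 1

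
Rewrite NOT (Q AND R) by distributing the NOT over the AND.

NOT Q OR NOT R
De Morgan's: NOT(AND of terms) = OR of negations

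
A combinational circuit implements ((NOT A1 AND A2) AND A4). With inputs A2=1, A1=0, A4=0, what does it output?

Substituting: ((NOT 0 AND 1) AND 0)
= 0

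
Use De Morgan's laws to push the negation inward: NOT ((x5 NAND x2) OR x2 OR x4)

NOT (x5 NAND x2) AND NOT x2 AND NOT x4
De Morgan's: NOT(OR of terms) = AND of negations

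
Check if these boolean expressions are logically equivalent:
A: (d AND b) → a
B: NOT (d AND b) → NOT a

No, Inverse is not equivalent to original (counterexample: a=0, b=1, d=1)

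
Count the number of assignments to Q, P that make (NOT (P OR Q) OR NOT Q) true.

Satisfying assignments: (0,0), (0,1)
Count: 2 out of 4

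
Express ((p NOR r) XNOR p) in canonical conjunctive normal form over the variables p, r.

(p OR r) AND (NOT p OR r) AND (NOT p OR NOT r)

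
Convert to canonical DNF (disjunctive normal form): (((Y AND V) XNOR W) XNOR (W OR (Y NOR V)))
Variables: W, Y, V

(NOT W AND NOT Y AND NOT V) OR (NOT W AND Y AND V) OR (W AND Y AND V)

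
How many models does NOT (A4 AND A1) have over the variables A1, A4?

Satisfying assignments: (0,0), (0,1), (1,0)
Count: 3 out of 4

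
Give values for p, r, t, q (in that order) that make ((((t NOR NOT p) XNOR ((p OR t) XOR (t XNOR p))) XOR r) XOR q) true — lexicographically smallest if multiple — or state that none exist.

p=0, r=0, t=0, q=1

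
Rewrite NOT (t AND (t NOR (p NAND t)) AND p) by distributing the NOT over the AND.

NOT t OR NOT (t NOR (p NAND t)) OR NOT p
De Morgan's: NOT(AND of terms) = OR of negations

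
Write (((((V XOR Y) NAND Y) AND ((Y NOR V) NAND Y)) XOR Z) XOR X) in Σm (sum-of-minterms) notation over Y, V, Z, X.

Σm(0, 3, 4, 7, 9, 10, 12, 15) = (NOT Y AND NOT V AND NOT Z AND NOT X) OR (NOT Y AND NOT V AND Z AND X) OR (NOT Y AND V AND NOT Z AND NOT X) OR (NOT Y AND V AND Z AND X) OR (Y AND NOT V AND NOT Z AND X) OR (Y AND NOT V AND Z AND NOT X) OR (Y AND V AND NOT Z AND NOT X) OR (Y AND V AND Z AND X)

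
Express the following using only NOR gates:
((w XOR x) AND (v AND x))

((((((w NOR x) NOR (w NOR x)) NOR ((w NOR x) NOR (w NOR x))) NOR ((((w NOR w) NOR (x NOR x)) NOR ((w NOR w) NOR (x NOR x))) NOR (((w NOR w) NOR (x NOR x)) NOR ((w NOR w) NOR (x NOR x))))) NOR ((((w NOR x) NOR (w NOR x)) NOR ((w NOR x) NOR (w NOR x))) NOR ((((w NOR w) NOR (x NOR x)) NOR ((w NOR w) NOR (x NOR x))) NOR (((w NOR w) NOR (x NOR x)) NOR ((w NOR w) NOR (x NOR x)))))) NOR (((v NOR v) NOR (x NOR x)) NOR ((v NOR v) NOR (x NOR x))))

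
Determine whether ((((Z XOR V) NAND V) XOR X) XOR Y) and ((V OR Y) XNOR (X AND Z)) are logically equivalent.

No. Counterexample: with X=0, Y=0, V=1, Z=1, Expression 1 = 1 but Expression 2 = 0.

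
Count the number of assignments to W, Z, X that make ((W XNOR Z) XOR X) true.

Satisfying assignments: (0,0,0), (0,1,1), (1,0,1), (1,1,0)
Count: 4 out of 8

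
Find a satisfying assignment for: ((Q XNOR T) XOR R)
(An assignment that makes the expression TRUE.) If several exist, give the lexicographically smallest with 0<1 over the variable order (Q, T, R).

Q=0, T=0, R=0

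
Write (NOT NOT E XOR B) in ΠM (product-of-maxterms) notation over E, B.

ΠM(0, 3) = (E OR B) AND (NOT E OR NOT B)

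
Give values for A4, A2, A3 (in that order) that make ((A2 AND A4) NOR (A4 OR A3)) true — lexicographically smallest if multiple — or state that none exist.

A4=0, A2=0, A3=0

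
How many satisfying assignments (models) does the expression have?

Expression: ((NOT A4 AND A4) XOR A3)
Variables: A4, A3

Satisfying assignments: (0,1), (1,1)
Count: 2 out of 4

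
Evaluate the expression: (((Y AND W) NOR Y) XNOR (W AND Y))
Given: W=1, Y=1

Substituting: (((1 AND 1) NOR 1) XNOR (1 AND 1))
= 0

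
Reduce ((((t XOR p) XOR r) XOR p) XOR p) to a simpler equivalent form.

By XOR self-cancellation ((E XOR v) XOR v = E):
= ((t XOR p) XOR r)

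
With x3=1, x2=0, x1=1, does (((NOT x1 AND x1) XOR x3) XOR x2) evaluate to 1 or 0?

Substituting: (((NOT 1 AND 1) XOR 1) XOR 0)
= 1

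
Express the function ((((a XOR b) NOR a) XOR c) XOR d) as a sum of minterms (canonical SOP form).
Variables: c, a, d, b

Σm(0, 3, 6, 7, 9, 10, 12, 13) = (NOT c AND NOT a AND NOT d AND NOT b) OR (NOT c AND NOT a AND d AND b) OR (NOT c AND a AND d AND NOT b) OR (NOT c AND a AND d AND b) OR (c AND NOT a AND NOT d AND b) OR (c AND NOT a AND d AND NOT b) OR (c AND a AND NOT d AND NOT b) OR (c AND a AND NOT d AND b)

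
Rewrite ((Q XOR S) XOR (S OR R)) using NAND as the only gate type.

((((Q NAND (Q NAND S)) NAND (S NAND (Q NAND S))) NAND (((Q NAND (Q NAND S)) NAND (S NAND (Q NAND S))) NAND ((S NAND S) NAND (R NAND R)))) NAND (((S NAND S) NAND (R NAND R)) NAND (((Q NAND (Q NAND S)) NAND (S NAND (Q NAND S))) NAND ((S NAND S) NAND (R NAND R)))))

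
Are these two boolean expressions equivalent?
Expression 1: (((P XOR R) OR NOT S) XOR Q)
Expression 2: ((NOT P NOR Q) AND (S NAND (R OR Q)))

No. Counterexample: with R=0, P=0, Q=0, S=0, Expression 1 = 1 but Expression 2 = 0.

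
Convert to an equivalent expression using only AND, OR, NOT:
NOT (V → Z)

V AND NOT Z
(Negated implication: NOT(A → B) = A AND NOT B)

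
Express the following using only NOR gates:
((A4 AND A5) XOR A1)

((((((A4 NOR A4) NOR (A5 NOR A5)) NOR A1) NOR (((A4 NOR A4) NOR (A5 NOR A5)) NOR A1)) NOR ((((A4 NOR A4) NOR (A5 NOR A5)) NOR A1) NOR (((A4 NOR A4) NOR (A5 NOR A5)) NOR A1))) NOR ((((((A4 NOR A4) NOR (A5 NOR A5)) NOR ((A4 NOR A4) NOR (A5 NOR A5))) NOR (A1 NOR A1)) NOR ((((A4 NOR A4) NOR (A5 NOR A5)) NOR ((A4 NOR A4) NOR (A5 NOR A5))) NOR (A1 NOR A1))) NOR (((((A4 NOR A4) NOR (A5 NOR A5)) NOR ((A4 NOR A4) NOR (A5 NOR A5))) NOR (A1 NOR A1)) NOR ((((A4 NOR A4) NOR (A5 NOR A5)) NOR ((A4 NOR A4) NOR (A5 NOR A5))) NOR (A1 NOR A1)))))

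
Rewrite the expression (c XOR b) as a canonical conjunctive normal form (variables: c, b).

(c OR b) AND (NOT c OR NOT b)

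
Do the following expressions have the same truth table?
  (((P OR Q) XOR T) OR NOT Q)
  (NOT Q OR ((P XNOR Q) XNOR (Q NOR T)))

No. Counterexample: with Q=1, T=0, P=1, Expression 1 = 1 but Expression 2 = 0.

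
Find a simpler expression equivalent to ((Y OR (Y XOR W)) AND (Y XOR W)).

By absorption (E AND (E OR v) = E):
= (Y XOR W)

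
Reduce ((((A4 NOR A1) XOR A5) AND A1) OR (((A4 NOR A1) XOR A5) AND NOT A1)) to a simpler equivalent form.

By distribution ((E AND v) OR (E AND NOT v) = E):
= ((A4 NOR A1) XOR A5)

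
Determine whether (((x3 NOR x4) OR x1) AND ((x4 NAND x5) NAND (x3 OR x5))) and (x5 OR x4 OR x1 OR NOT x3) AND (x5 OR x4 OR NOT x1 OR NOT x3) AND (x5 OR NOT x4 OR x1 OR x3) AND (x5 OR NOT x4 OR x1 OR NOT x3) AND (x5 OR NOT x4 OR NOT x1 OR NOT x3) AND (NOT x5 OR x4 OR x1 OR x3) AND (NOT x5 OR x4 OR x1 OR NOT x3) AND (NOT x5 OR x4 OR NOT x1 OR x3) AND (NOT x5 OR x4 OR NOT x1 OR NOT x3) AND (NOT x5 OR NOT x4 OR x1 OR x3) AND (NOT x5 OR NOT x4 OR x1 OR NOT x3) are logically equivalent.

Yes, they are equivalent — the two output columns agree on all 16 assignments:
x5 | x4 | x1 | x3 | Expression 1 | Expression 2
-----------------------------------------------
0 | 0 | 0 | 0 | 1 | 1
0 | 0 | 0 | 1 | 0 | 0
0 | 0 | 1 | 0 | 1 | 1
0 | 0 | 1 | 1 | 0 | 0
0 | 1 | 0 | 0 | 0 | 0
0 | 1 | 0 | 1 | 0 | 0
0 | 1 | 1 | 0 | 1 | 1
0 | 1 | 1 | 1 | 0 | 0
1 | 0 | 0 | 0 | 0 | 0
1 | 0 | 0 | 1 | 0 | 0
1 | 0 | 1 | 0 | 0 | 0
1 | 0 | 1 | 1 | 0 | 0
1 | 1 | 0 | 0 | 0 | 0
1 | 1 | 0 | 1 | 0 | 0
1 | 1 | 1 | 0 | 1 | 1
1 | 1 | 1 | 1 | 1 | 1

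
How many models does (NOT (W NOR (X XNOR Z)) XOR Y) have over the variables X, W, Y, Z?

Satisfying assignments: (0,0,0,0), (0,0,1,1), (0,1,0,0), (0,1,0,1), (1,0,0,1), (1,0,1,0), (1,1,0,0), (1,1,0,1)
Count: 8 out of 16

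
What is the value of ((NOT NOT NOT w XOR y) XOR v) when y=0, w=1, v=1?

Substituting: ((NOT NOT NOT 1 XOR 0) XOR 1)
= 1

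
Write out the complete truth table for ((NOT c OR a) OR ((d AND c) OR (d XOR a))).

d | c | a | Output
------------------
0 | 0 | 0 | 1
0 | 0 | 1 | 1
0 | 1 | 0 | 0
0 | 1 | 1 | 1
1 | 0 | 0 | 1
1 | 0 | 1 | 1
1 | 1 | 0 | 1
1 | 1 | 1 | 1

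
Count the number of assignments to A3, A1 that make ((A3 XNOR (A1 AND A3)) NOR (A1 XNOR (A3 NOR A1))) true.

No assignment satisfies the expression.
Count: 0 out of 4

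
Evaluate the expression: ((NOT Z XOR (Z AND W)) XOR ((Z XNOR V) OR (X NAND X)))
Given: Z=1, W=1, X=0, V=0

Substituting: ((NOT 1 XOR (1 AND 1)) XOR ((1 XNOR 0) OR (0 NAND 0)))
= 0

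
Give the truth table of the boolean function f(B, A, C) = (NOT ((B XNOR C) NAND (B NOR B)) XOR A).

B | A | C | Output
------------------
0 | 0 | 0 | 1
0 | 0 | 1 | 0
0 | 1 | 0 | 0
0 | 1 | 1 | 1
1 | 0 | 0 | 0
1 | 0 | 1 | 0
1 | 1 | 0 | 1
1 | 1 | 1 | 1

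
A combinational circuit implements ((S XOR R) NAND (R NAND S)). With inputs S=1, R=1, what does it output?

Substituting: ((1 XOR 1) NAND (1 NAND 1))
= 1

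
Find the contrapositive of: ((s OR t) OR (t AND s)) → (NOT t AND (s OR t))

Contrapositive: NOT (NOT t AND (s OR t)) → NOT ((s OR t) OR (t AND s))
Note: A statement and its contrapositive are logically equivalent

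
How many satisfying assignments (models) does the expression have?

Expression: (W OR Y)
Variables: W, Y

Satisfying assignments: (0,1), (1,0), (1,1)
Count: 3 out of 4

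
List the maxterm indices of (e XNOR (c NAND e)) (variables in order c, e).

ΠM(0, 2, 3) = (c OR e) AND (NOT c OR e) AND (NOT c OR NOT e)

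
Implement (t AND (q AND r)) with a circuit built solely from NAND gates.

((t NAND ((q NAND r) NAND (q NAND r))) NAND (t NAND ((q NAND r) NAND (q NAND r))))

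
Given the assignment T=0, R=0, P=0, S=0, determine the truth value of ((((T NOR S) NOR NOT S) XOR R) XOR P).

Substituting: ((((0 NOR 0) NOR NOT 0) XOR 0) XOR 0)
= 0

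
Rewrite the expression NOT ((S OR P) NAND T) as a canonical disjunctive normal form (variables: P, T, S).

(NOT P AND T AND S) OR (P AND T AND NOT S) OR (P AND T AND S)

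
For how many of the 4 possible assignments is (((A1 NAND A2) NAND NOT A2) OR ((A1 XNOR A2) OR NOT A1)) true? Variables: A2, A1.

Satisfying assignments: (0,0), (1,0), (1,1)
Count: 3 out of 4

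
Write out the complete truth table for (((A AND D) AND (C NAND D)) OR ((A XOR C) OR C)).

D | A | C | Output
------------------
0 | 0 | 0 | 0
0 | 0 | 1 | 1
0 | 1 | 0 | 1
0 | 1 | 1 | 1
1 | 0 | 0 | 0
1 | 0 | 1 | 1
1 | 1 | 0 | 1
1 | 1 | 1 | 1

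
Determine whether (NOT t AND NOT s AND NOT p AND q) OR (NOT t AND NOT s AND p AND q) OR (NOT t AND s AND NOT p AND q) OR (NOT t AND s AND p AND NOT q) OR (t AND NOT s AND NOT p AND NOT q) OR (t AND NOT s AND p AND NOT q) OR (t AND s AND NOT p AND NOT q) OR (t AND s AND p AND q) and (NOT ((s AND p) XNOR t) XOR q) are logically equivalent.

Yes, they are equivalent — the two output columns agree on all 16 assignments:
t | s | p | q | Expression 1 | Expression 2
-------------------------------------------
0 | 0 | 0 | 0 | 0 | 0
0 | 0 | 0 | 1 | 1 | 1
0 | 0 | 1 | 0 | 0 | 0
0 | 0 | 1 | 1 | 1 | 1
0 | 1 | 0 | 0 | 0 | 0
0 | 1 | 0 | 1 | 1 | 1
0 | 1 | 1 | 0 | 1 | 1
0 | 1 | 1 | 1 | 0 | 0
1 | 0 | 0 | 0 | 1 | 1
1 | 0 | 0 | 1 | 0 | 0
1 | 0 | 1 | 0 | 1 | 1
1 | 0 | 1 | 1 | 0 | 0
1 | 1 | 0 | 0 | 1 | 1
1 | 1 | 0 | 1 | 0 | 0
1 | 1 | 1 | 0 | 0 | 0
1 | 1 | 1 | 1 | 1 | 1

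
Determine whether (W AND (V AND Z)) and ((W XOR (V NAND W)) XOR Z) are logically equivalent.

No. Counterexample: with W=0, V=0, Z=0, Expression 1 = 0 but Expression 2 = 1.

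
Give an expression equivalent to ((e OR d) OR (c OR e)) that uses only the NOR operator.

((((e NOR d) NOR (e NOR d)) NOR ((c NOR e) NOR (c NOR e))) NOR (((e NOR d) NOR (e NOR d)) NOR ((c NOR e) NOR (c NOR e))))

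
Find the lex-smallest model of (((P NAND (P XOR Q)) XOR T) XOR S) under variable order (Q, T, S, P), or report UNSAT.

Q=0, T=0, S=0, P=0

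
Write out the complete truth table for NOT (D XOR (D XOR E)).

D | E | Output
--------------
0 | 0 | 1
0 | 1 | 0
1 | 0 | 1
1 | 1 | 0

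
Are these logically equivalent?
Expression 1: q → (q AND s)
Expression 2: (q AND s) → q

No, Converse is not equivalent to original (counterexample: q=1, s=0)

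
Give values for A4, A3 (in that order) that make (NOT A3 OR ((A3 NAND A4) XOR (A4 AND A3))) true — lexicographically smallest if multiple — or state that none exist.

A4=0, A3=0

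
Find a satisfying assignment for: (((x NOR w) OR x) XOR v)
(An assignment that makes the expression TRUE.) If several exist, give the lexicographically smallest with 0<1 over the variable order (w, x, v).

w=0, x=0, v=0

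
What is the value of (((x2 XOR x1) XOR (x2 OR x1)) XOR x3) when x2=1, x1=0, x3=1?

Substituting: (((1 XOR 0) XOR (1 OR 0)) XOR 1)
= 1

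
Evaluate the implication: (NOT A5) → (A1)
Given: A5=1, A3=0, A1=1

Antecedent (NOT A5) = 0; consequent (A1) = 1.
0 → 1 = 1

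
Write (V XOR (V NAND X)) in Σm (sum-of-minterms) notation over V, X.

Σm(0, 1, 3) = (NOT V AND NOT X) OR (NOT V AND X) OR (V AND X)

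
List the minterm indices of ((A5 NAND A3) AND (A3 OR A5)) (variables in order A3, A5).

Σm(1, 2) = (NOT A3 AND A5) OR (A3 AND NOT A5)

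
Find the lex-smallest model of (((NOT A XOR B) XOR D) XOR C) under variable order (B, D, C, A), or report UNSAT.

B=0, D=0, C=0, A=0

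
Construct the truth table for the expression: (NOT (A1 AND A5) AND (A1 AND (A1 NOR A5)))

A1 | A5 | Output
----------------
0 | 0 | 0
0 | 1 | 0
1 | 0 | 0
1 | 1 | 0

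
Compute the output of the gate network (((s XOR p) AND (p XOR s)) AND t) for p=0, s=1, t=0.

Substituting: (((1 XOR 0) AND (0 XOR 1)) AND 0)
= 0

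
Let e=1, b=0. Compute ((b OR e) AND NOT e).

Substituting: ((0 OR 1) AND NOT 1)
= 0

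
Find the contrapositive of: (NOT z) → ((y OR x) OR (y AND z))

Contrapositive: NOT ((y OR x) OR (y AND z)) → z
Note: A statement and its contrapositive are logically equivalent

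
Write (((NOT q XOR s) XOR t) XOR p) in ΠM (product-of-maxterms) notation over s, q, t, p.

ΠM(1, 2, 4, 7, 8, 11, 13, 14) = (s OR q OR t OR NOT p) AND (s OR q OR NOT t OR p) AND (s OR NOT q OR t OR p) AND (s OR NOT q OR NOT t OR NOT p) AND (NOT s OR q OR t OR p) AND (NOT s OR q OR NOT t OR NOT p) AND (NOT s OR NOT q OR t OR NOT p) AND (NOT s OR NOT q OR NOT t OR p)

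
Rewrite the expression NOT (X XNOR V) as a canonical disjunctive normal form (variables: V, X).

(NOT V AND X) OR (V AND NOT X)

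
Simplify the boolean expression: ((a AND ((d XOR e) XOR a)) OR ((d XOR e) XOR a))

By absorption (E OR (E AND v) = E):
= ((d XOR e) XOR a)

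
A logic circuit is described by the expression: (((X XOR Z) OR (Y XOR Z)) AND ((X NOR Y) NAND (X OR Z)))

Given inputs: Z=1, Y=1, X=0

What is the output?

Substituting: (((0 XOR 1) OR (1 XOR 1)) AND ((0 NOR 1) NAND (0 OR 1)))
= 1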